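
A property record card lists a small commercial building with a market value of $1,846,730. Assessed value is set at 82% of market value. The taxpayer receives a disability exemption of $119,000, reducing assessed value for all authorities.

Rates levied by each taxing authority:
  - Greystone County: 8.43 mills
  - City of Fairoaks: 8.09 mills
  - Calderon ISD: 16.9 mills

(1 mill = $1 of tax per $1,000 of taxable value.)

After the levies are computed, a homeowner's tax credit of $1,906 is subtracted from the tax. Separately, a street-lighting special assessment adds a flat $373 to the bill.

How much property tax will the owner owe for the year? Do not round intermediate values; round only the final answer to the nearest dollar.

$45,099

Assessed value = $1,846,730 × 0.82 = $1,514,318.6
Taxable value = $1,514,318.6 − $119,000 = $1,395,318.6
Greystone County: $1,395,318.6 × 0.00843 = $11,762.535798
City of Fairoaks: $1,395,318.6 × 0.00809 = $11,288.127474
Calderon ISD: $1,395,318.6 × 0.0169 = $23,580.88434
Levies subtotal = $46,631.547612
After credit = $46,631.547612 − $1,906 = $44,725.547612
Total = $44,725.547612 + $373 = $45,098.547612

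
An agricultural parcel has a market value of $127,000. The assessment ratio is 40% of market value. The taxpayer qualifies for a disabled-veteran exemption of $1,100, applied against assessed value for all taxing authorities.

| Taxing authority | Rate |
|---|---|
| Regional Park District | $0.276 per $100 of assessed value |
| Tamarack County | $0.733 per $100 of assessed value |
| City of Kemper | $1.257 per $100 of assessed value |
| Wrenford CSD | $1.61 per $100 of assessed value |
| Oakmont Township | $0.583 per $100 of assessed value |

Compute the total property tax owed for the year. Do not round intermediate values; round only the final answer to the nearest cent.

$2,216.12

Assessed value = $127,000 × 0.4 = $50,800
Taxable value = $50,800 − $1,100 = $49,700
Regional Park District: $49,700 × 0.00276 = $137.172
Tamarack County: $49,700 × 0.00733 = $364.301
City of Kemper: $49,700 × 0.01257 = $624.729
Wrenford CSD: $49,700 × 0.0161 = $800.17
Oakmont Township: $49,700 × 0.00583 = $289.751
Total = $137.172 + $364.301 + $624.729 + $800.17 + $289.751 = $2,216.123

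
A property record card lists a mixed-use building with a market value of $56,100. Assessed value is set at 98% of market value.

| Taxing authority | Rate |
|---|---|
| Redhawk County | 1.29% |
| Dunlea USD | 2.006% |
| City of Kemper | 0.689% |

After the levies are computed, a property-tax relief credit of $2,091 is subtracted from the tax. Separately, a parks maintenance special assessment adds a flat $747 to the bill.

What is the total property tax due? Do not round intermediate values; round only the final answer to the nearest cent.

Assessed value = $56,100 × 0.98 = $54,978
Redhawk County: $54,978 × 0.0129 = $709.2162
Dunlea USD: $54,978 × 0.02006 = $1,102.85868
City of Kemper: $54,978 × 0.00689 = $378.79842
Levies subtotal = $2,190.8733
After credit = $2,190.8733 − $2,091 = $99.8733
Total = $99.8733 + $747 = $846.8733

$846.87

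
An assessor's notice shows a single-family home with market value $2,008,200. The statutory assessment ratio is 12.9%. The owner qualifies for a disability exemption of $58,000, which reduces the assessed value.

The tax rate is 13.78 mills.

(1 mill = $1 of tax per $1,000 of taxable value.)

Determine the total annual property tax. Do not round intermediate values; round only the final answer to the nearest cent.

$2,770.58

Assessed value = $2,008,200 × 0.129 = $259,057.8
Taxable value = $259,057.8 − $58,000 = $201,057.8
Tax = $201,057.8 × 0.01378 = $2,770.576484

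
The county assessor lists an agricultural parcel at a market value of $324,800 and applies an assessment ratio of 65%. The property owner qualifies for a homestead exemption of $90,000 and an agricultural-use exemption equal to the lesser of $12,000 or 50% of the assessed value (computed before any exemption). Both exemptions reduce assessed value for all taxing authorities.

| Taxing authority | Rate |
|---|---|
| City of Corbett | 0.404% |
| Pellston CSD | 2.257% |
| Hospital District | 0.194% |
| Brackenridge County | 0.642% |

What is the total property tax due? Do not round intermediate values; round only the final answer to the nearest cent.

$3,815.93

Assessed value = $324,800 × 0.65 = $211,120
Agricultural-use exemption = min($12,000, 50% × $211,120) = min($12,000, $105,560) = $12,000 (dollar cap binds)
Taxable value = $211,120 − $90,000 − $12,000 = $109,120
City of Corbett: $109,120 × 0.00404 = $440.8448
Pellston CSD: $109,120 × 0.02257 = $2,462.8384
Hospital District: $109,120 × 0.00194 = $211.6928
Brackenridge County: $109,120 × 0.00642 = $700.5504
Total = $3,815.9264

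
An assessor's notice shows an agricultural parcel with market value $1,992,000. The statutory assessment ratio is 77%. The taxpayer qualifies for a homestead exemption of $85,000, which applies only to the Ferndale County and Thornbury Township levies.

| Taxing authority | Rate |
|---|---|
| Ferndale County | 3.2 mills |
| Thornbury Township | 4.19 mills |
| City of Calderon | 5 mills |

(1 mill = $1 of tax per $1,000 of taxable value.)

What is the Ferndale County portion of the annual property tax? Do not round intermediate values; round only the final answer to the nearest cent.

$4,636.29

Assessed value = $1,992,000 × 0.77 = $1,533,840
Ferndale County taxable value = $1,533,840 − $85,000 = $1,448,840
Ferndale County levy = $1,448,840 × 0.0032 = $4,636.288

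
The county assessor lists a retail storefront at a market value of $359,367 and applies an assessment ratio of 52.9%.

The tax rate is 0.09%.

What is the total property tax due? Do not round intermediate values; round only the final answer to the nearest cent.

Assessed value = $359,367 × 0.529 = $190,105.143
Tax = $190,105.143 × 0.0009 = $171.0946287

$171.09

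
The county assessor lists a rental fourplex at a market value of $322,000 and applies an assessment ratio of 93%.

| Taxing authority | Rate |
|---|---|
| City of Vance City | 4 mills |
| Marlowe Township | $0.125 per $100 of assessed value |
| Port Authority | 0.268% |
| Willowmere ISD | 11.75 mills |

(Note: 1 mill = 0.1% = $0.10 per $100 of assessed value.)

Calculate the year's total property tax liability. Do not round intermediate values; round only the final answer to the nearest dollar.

Assessed value = $322,000 × 0.93 = $299,460
City of Vance City: $299,460 × 0.004 = $1,197.84
Marlowe Township: $299,460 × 0.00125 = $374.325
Port Authority: $299,460 × 0.00268 = $802.5528
Willowmere ISD: $299,460 × 0.01175 = $3,518.655
Total = $5,893.3728

$5,893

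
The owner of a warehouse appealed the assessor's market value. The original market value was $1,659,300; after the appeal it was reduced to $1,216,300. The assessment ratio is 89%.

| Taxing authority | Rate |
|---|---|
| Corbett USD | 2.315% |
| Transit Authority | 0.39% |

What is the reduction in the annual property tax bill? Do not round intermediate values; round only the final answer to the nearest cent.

$10,665.00

Old assessed value = $1,659,300 × 0.89 = $1,476,777
New assessed value = $1,216,300 × 0.89 = $1,082,507
Combined rate = 0.02315 + 0.0039 = 0.02705
Old tax = $1,476,777 × 0.02705 = $39,946.81785
New tax = $1,082,507 × 0.02705 = $29,281.81435
Reduction = $39,946.81785 − $29,281.81435 = $10,665.0035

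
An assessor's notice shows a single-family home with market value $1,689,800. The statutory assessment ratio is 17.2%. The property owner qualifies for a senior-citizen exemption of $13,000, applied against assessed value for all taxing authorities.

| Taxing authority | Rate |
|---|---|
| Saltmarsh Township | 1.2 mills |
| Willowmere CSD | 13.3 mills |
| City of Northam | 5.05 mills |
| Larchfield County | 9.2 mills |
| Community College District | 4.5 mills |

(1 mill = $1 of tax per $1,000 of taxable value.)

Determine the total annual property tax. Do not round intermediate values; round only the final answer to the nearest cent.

$9,231.72

Assessed value = $1,689,800 × 0.172 = $290,645.6
Taxable value = $290,645.6 − $13,000 = $277,645.6
Saltmarsh Township: $277,645.6 × 0.0012 = $333.17472
Willowmere CSD: $277,645.6 × 0.0133 = $3,692.68648
City of Northam: $277,645.6 × 0.00505 = $1,402.11028
Larchfield County: $277,645.6 × 0.0092 = $2,554.33952
Community College District: $277,645.6 × 0.0045 = $1,249.4052
Total = $333.17472 + $3,692.68648 + $1,402.11028 + $2,554.33952 + $1,249.4052 = $9,231.7162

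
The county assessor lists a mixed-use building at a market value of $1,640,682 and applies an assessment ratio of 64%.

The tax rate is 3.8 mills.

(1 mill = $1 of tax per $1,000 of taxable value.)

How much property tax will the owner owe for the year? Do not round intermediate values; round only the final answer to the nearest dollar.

Assessed value = $1,640,682 × 0.64 = $1,050,036.48
Tax = $1,050,036.48 × 0.0038 = $3,990.138624

$3,990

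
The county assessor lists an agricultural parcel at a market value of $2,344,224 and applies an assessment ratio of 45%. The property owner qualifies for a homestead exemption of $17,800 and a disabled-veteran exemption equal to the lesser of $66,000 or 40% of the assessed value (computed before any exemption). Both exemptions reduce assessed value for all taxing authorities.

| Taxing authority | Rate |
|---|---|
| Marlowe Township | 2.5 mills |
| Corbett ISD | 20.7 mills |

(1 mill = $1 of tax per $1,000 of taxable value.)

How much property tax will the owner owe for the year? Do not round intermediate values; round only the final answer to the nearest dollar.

$22,530

Assessed value = $2,344,224 × 0.45 = $1,054,900.8
Disabled-veteran exemption = min($66,000, 40% × $1,054,900.8) = min($66,000, $421,960.32) = $66,000 (dollar cap binds)
Taxable value = $1,054,900.8 − $17,800 − $66,000 = $971,100.8
Marlowe Township: $971,100.8 × 0.0025 = $2,427.752
Corbett ISD: $971,100.8 × 0.0207 = $20,101.78656
Total = $22,529.53856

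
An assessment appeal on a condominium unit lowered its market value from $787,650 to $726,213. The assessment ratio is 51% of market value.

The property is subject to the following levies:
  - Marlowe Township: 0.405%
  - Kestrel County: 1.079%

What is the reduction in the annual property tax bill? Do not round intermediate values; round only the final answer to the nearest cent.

Old assessed value = $787,650 × 0.51 = $401,701.5
New assessed value = $726,213 × 0.51 = $370,368.63
Combined rate = 0.00405 + 0.01079 = 0.01484
Old tax = $401,701.5 × 0.01484 = $5,961.25026
New tax = $370,368.63 × 0.01484 = $5,496.2704692
Reduction = $5,961.25026 − $5,496.2704692 = $464.9797908

$464.98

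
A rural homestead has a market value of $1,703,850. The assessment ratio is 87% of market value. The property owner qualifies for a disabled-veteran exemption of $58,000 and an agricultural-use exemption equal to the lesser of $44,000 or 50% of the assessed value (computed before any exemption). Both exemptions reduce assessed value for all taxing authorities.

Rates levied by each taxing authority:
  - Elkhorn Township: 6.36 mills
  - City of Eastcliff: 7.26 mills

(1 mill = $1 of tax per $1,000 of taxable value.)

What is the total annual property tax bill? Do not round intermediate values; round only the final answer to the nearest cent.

Assessed value = $1,703,850 × 0.87 = $1,482,349.5
Agricultural-use exemption = min($44,000, 50% × $1,482,349.5) = min($44,000, $741,174.75) = $44,000 (dollar cap binds)
Taxable value = $1,482,349.5 − $58,000 − $44,000 = $1,380,349.5
Elkhorn Township: $1,380,349.5 × 0.00636 = $8,779.02282
City of Eastcliff: $1,380,349.5 × 0.00726 = $10,021.33737
Total = $18,800.36019

$18,800.36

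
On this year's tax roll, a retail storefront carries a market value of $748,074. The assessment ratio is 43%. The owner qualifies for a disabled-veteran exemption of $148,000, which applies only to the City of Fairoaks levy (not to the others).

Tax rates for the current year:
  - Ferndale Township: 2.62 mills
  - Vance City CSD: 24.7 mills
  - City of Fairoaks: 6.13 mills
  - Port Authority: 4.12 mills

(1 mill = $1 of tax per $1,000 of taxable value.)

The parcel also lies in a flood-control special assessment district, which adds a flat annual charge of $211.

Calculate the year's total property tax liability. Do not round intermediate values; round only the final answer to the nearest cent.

$11,388.97

Assessed value = $748,074 × 0.43 = $321,671.82
Ferndale Township: $321,671.82 × 0.00262 = $842.7801684
Vance City CSD: $321,671.82 × 0.0247 = $7,945.293954
City of Fairoaks: ($321,671.82 − $148,000) × 0.00613 = $173,671.82 × 0.00613 = $1,064.6082566
Port Authority: $321,671.82 × 0.00412 = $1,325.2878984
Levies subtotal = $11,177.9702774
Total = $11,177.9702774 + $211 = $11,388.9702774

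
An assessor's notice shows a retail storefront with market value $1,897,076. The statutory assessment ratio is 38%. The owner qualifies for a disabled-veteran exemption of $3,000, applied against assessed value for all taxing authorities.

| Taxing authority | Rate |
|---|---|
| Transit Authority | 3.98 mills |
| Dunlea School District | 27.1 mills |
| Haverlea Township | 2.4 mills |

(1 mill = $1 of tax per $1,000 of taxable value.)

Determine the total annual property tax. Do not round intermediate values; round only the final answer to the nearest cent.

Assessed value = $1,897,076 × 0.38 = $720,888.88
Taxable value = $720,888.88 − $3,000 = $717,888.88
Transit Authority: $717,888.88 × 0.00398 = $2,857.1977424
Dunlea School District: $717,888.88 × 0.0271 = $19,454.788648
Haverlea Township: $717,888.88 × 0.0024 = $1,722.933312
Total = $2,857.1977424 + $19,454.788648 + $1,722.933312 = $24,034.9197024

$24,034.92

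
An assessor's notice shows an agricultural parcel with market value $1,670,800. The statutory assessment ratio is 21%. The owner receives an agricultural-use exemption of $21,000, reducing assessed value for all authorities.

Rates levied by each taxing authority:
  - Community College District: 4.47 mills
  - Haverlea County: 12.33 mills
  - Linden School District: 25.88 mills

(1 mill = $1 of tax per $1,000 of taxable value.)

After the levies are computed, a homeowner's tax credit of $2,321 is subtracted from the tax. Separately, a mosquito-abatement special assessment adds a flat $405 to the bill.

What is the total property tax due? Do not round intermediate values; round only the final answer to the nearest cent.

Assessed value = $1,670,800 × 0.21 = $350,868
Taxable value = $350,868 − $21,000 = $329,868
Community College District: $329,868 × 0.00447 = $1,474.50996
Haverlea County: $329,868 × 0.01233 = $4,067.27244
Linden School District: $329,868 × 0.02588 = $8,536.98384
Levies subtotal = $14,078.76624
After credit = $14,078.76624 − $2,321 = $11,757.76624
Total = $11,757.76624 + $405 = $12,162.76624

$12,162.77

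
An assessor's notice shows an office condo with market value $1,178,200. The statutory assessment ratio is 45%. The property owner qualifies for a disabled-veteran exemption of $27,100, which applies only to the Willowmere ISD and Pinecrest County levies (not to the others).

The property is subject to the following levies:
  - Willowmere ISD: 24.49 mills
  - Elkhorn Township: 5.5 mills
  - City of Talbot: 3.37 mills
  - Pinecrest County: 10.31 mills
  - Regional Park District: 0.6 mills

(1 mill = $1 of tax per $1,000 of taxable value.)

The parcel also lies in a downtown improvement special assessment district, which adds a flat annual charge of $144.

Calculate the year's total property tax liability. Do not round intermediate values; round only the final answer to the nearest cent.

Assessed value = $1,178,200 × 0.45 = $530,190
Willowmere ISD: ($530,190 − $27,100) × 0.02449 = $503,090 × 0.02449 = $12,320.6741
Elkhorn Township: $530,190 × 0.0055 = $2,916.045
City of Talbot: $530,190 × 0.00337 = $1,786.7403
Pinecrest County: ($530,190 − $27,100) × 0.01031 = $503,090 × 0.01031 = $5,186.8579
Regional Park District: $530,190 × 0.0006 = $318.114
Levies subtotal = $22,528.4313
Total = $22,528.4313 + $144 = $22,672.4313

$22,672.43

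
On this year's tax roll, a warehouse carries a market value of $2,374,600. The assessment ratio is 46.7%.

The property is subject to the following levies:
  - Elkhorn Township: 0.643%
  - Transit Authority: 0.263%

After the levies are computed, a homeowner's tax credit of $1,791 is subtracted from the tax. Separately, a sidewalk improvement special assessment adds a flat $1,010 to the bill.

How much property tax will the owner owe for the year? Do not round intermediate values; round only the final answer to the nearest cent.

$9,265.98

Assessed value = $2,374,600 × 0.467 = $1,108,938.2
Elkhorn Township: $1,108,938.2 × 0.00643 = $7,130.472626
Transit Authority: $1,108,938.2 × 0.00263 = $2,916.507466
Levies subtotal = $10,046.980092
After credit = $10,046.980092 − $1,791 = $8,255.980092
Total = $8,255.980092 + $1,010 = $9,265.980092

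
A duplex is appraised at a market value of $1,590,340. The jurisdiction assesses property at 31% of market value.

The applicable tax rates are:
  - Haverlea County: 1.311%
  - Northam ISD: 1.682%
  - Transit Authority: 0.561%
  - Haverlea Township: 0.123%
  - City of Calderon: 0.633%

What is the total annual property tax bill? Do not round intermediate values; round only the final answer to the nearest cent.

$21,248.53

Assessed value = $1,590,340 × 0.31 = $493,005.4
Haverlea County: $493,005.4 × 0.01311 = $6,463.300794
Northam ISD: $493,005.4 × 0.01682 = $8,292.350828
Transit Authority: $493,005.4 × 0.00561 = $2,765.760294
Haverlea Township: $493,005.4 × 0.00123 = $606.396642
City of Calderon: $493,005.4 × 0.00633 = $3,120.724182
Total = $6,463.300794 + $8,292.350828 + $2,765.760294 + $606.396642 + $3,120.724182 = $21,248.53274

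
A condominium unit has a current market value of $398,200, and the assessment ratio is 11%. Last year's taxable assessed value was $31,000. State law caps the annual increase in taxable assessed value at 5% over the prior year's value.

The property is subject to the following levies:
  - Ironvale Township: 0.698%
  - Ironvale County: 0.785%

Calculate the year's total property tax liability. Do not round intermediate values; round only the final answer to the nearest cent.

$482.72

Uncapped assessed value = $398,200 × 0.11 = $43,802
Cap limit = $31,000 × 1.05 = $32,550
Taxable assessed value = min($43,802, $32,550) = $32,550 (cap binds)
Ironvale Township: $32,550 × 0.00698 = $227.199
Ironvale County: $32,550 × 0.00785 = $255.5175
Total = $482.7165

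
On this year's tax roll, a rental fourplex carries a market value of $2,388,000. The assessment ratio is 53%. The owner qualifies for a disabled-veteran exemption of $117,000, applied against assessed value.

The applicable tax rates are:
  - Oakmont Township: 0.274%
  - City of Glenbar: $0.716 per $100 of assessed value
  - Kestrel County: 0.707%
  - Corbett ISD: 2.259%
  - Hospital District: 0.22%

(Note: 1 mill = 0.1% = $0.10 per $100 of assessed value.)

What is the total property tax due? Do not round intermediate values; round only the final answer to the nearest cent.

Assessed value = $2,388,000 × 0.53 = $1,265,640
Taxable value = $1,265,640 − $117,000 = $1,148,640
Oakmont Township: $1,148,640 × 0.00274 = $3,147.2736
City of Glenbar: $1,148,640 × 0.00716 = $8,224.2624
Kestrel County: $1,148,640 × 0.00707 = $8,120.8848
Corbett ISD: $1,148,640 × 0.02259 = $25,947.7776
Hospital District: $1,148,640 × 0.0022 = $2,527.008
Total = $47,967.2064

$47,967.21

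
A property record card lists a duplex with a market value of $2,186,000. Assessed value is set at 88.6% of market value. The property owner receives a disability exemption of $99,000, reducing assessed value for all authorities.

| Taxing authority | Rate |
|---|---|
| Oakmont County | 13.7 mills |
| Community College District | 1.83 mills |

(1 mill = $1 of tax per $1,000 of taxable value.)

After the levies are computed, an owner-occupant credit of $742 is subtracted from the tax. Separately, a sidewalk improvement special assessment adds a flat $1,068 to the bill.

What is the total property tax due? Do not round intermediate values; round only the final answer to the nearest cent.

$28,866.97

Assessed value = $2,186,000 × 0.886 = $1,936,796
Taxable value = $1,936,796 − $99,000 = $1,837,796
Oakmont County: $1,837,796 × 0.0137 = $25,177.8052
Community College District: $1,837,796 × 0.00183 = $3,363.16668
Levies subtotal = $28,540.97188
After credit = $28,540.97188 − $742 = $27,798.97188
Total = $27,798.97188 + $1,068 = $28,866.97188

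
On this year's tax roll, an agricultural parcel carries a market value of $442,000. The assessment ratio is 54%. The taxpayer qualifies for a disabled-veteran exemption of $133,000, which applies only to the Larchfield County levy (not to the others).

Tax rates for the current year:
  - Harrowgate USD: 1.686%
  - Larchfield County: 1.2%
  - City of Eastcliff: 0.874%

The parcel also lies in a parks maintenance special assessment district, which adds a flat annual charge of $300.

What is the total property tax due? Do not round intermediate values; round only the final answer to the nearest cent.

Assessed value = $442,000 × 0.54 = $238,680
Harrowgate USD: $238,680 × 0.01686 = $4,024.1448
Larchfield County: ($238,680 − $133,000) × 0.012 = $105,680 × 0.012 = $1,268.16
City of Eastcliff: $238,680 × 0.00874 = $2,086.0632
Levies subtotal = $7,378.368
Total = $7,378.368 + $300 = $7,678.368

$7,678.37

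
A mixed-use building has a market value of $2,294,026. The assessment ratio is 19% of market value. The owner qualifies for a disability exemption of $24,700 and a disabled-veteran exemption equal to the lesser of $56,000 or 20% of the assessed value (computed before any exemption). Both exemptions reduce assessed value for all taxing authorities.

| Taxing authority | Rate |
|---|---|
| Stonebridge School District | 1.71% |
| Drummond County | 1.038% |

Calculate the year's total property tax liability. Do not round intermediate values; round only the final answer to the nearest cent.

Assessed value = $2,294,026 × 0.19 = $435,864.94
Disabled-veteran exemption = min($56,000, 20% × $435,864.94) = min($56,000, $87,172.988) = $56,000 (dollar cap binds)
Taxable value = $435,864.94 − $24,700 − $56,000 = $355,164.94
Stonebridge School District: $355,164.94 × 0.0171 = $6,073.320474
Drummond County: $355,164.94 × 0.01038 = $3,686.6120772
Total = $9,759.9325512

$9,759.93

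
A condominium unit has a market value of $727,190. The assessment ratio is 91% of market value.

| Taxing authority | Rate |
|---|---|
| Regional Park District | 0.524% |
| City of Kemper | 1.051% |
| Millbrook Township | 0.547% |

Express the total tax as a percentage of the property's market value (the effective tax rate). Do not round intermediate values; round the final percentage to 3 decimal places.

1.931%

Assessed value = $727,190 × 0.91 = $661,742.9
Regional Park District: $661,742.9 × 0.00524 = $3,467.532796
City of Kemper: $661,742.9 × 0.01051 = $6,954.917879
Millbrook Township: $661,742.9 × 0.00547 = $3,619.733663
Total tax = $14,042.184338
Effective rate = $14,042.184338 ÷ $727,190 = 1.931% of market value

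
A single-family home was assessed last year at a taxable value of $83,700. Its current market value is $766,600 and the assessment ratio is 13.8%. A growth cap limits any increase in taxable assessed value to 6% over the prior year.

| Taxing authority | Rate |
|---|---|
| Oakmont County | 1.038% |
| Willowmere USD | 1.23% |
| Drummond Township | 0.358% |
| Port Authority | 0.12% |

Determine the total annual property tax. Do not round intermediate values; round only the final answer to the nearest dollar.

Uncapped assessed value = $766,600 × 0.138 = $105,790.8
Cap limit = $83,700 × 1.06 = $88,722
Taxable assessed value = min($105,790.8, $88,722) = $88,722 (cap binds)
Oakmont County: $88,722 × 0.01038 = $920.93436
Willowmere USD: $88,722 × 0.0123 = $1,091.2806
Drummond Township: $88,722 × 0.00358 = $317.62476
Port Authority: $88,722 × 0.0012 = $106.4664
Total = $2,436.30612

$2,436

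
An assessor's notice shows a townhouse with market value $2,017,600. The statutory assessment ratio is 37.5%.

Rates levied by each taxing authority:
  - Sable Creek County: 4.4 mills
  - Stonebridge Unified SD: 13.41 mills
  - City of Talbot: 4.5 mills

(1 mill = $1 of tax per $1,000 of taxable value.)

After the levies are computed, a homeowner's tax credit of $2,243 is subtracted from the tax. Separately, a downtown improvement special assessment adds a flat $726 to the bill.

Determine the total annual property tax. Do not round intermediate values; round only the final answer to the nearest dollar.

Assessed value = $2,017,600 × 0.375 = $756,600
Sable Creek County: $756,600 × 0.0044 = $3,329.04
Stonebridge Unified SD: $756,600 × 0.01341 = $10,146.006
City of Talbot: $756,600 × 0.0045 = $3,404.7
Levies subtotal = $16,879.746
After credit = $16,879.746 − $2,243 = $14,636.746
Total = $14,636.746 + $726 = $15,362.746

$15,363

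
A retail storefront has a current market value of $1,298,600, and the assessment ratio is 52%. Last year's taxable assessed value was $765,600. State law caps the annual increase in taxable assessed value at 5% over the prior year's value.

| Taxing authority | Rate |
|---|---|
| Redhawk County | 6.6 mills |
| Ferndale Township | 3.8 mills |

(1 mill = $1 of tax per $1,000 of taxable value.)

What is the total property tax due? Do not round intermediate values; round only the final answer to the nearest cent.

Uncapped assessed value = $1,298,600 × 0.52 = $675,272
Cap limit = $765,600 × 1.05 = $803,880
Taxable assessed value = min($675,272, $803,880) = $675,272 (cap does not bind)
Redhawk County: $675,272 × 0.0066 = $4,456.7952
Ferndale Township: $675,272 × 0.0038 = $2,566.0336
Total = $7,022.8288

$7,022.83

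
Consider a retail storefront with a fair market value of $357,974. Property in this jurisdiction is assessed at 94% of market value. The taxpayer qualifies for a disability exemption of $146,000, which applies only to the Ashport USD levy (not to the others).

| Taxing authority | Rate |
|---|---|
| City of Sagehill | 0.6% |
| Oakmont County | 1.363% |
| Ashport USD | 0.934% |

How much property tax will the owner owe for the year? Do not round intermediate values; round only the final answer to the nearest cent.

$8,384.64

Assessed value = $357,974 × 0.94 = $336,495.56
City of Sagehill: $336,495.56 × 0.006 = $2,018.97336
Oakmont County: $336,495.56 × 0.01363 = $4,586.4344828
Ashport USD: ($336,495.56 − $146,000) × 0.00934 = $190,495.56 × 0.00934 = $1,779.2285304
Total = $8,384.6363732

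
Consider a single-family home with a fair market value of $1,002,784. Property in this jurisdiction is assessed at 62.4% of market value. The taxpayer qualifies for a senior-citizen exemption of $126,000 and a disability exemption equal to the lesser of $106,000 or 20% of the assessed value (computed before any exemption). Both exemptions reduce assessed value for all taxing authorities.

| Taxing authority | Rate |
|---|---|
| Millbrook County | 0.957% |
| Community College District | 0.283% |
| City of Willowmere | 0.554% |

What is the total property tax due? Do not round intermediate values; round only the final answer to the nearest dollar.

$7,064

Assessed value = $1,002,784 × 0.624 = $625,737.216
Disability exemption = min($106,000, 20% × $625,737.216) = min($106,000, $125,147.4432) = $106,000 (dollar cap binds)
Taxable value = $625,737.216 − $126,000 − $106,000 = $393,737.216
Millbrook County: $393,737.216 × 0.00957 = $3,768.06515712
Community College District: $393,737.216 × 0.00283 = $1,114.27632128
City of Willowmere: $393,737.216 × 0.00554 = $2,181.30417664
Total = $7,063.64565504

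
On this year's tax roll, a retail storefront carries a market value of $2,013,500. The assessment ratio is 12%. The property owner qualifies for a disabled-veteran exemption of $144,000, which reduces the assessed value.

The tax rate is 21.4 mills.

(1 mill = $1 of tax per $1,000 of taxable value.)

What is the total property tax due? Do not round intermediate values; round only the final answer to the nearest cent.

Assessed value = $2,013,500 × 0.12 = $241,620
Taxable value = $241,620 − $144,000 = $97,620
Tax = $97,620 × 0.0214 = $2,089.068

$2,089.07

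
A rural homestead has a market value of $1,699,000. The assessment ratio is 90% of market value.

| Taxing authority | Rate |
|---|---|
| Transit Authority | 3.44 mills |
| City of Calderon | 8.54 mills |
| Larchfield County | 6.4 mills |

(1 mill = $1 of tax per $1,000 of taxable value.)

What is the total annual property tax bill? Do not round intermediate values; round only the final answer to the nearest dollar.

$28,105

Assessed value = $1,699,000 × 0.9 = $1,529,100
Transit Authority: $1,529,100 × 0.00344 = $5,260.104
City of Calderon: $1,529,100 × 0.00854 = $13,058.514
Larchfield County: $1,529,100 × 0.0064 = $9,786.24
Total = $5,260.104 + $13,058.514 + $9,786.24 = $28,104.858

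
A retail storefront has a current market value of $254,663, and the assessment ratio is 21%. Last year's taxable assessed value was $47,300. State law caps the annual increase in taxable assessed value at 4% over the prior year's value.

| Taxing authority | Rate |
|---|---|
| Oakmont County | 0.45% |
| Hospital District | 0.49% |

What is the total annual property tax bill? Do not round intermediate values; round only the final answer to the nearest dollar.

$462

Uncapped assessed value = $254,663 × 0.21 = $53,479.23
Cap limit = $47,300 × 1.04 = $49,192
Taxable assessed value = min($53,479.23, $49,192) = $49,192 (cap binds)
Oakmont County: $49,192 × 0.0045 = $221.364
Hospital District: $49,192 × 0.0049 = $241.0408
Total = $462.4048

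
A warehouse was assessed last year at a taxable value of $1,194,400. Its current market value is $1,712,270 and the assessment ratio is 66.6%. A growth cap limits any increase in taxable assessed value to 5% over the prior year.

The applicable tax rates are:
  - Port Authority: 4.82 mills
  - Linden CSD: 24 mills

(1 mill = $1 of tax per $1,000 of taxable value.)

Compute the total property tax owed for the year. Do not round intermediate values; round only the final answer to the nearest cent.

Uncapped assessed value = $1,712,270 × 0.666 = $1,140,371.82
Cap limit = $1,194,400 × 1.05 = $1,254,120
Taxable assessed value = min($1,140,371.82, $1,254,120) = $1,140,371.82 (cap does not bind)
Port Authority: $1,140,371.82 × 0.00482 = $5,496.5921724
Linden CSD: $1,140,371.82 × 0.024 = $27,368.92368
Total = $32,865.5158524

$32,865.52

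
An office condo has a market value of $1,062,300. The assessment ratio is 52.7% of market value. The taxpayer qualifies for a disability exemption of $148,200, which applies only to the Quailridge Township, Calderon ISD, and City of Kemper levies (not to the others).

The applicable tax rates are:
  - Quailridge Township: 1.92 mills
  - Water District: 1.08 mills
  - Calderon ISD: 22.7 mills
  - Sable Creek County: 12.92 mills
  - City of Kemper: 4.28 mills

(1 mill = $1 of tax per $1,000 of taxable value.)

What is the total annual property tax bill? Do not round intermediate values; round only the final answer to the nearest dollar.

$19,734

Assessed value = $1,062,300 × 0.527 = $559,832.1
Quailridge Township: ($559,832.1 − $148,200) × 0.00192 = $411,632.1 × 0.00192 = $790.333632
Water District: $559,832.1 × 0.00108 = $604.618668
Calderon ISD: ($559,832.1 − $148,200) × 0.0227 = $411,632.1 × 0.0227 = $9,344.04867
Sable Creek County: $559,832.1 × 0.01292 = $7,233.030732
City of Kemper: ($559,832.1 − $148,200) × 0.00428 = $411,632.1 × 0.00428 = $1,761.785388
Total = $19,733.81709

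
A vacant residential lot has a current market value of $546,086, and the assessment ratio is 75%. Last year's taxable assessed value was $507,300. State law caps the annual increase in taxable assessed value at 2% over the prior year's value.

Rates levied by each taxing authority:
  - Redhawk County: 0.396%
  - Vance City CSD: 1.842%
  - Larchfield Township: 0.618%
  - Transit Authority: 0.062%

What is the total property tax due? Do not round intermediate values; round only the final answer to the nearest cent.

Uncapped assessed value = $546,086 × 0.75 = $409,564.5
Cap limit = $507,300 × 1.02 = $517,446
Taxable assessed value = min($409,564.5, $517,446) = $409,564.5 (cap does not bind)
Redhawk County: $409,564.5 × 0.00396 = $1,621.87542
Vance City CSD: $409,564.5 × 0.01842 = $7,544.17809
Larchfield Township: $409,564.5 × 0.00618 = $2,531.10861
Transit Authority: $409,564.5 × 0.00062 = $253.92999
Total = $11,951.09211

$11,951.09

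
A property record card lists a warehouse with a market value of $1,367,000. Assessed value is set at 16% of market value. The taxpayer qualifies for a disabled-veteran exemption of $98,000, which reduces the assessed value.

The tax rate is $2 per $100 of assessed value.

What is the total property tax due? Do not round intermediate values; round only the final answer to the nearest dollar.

$2,414

Assessed value = $1,367,000 × 0.16 = $218,720
Taxable value = $218,720 − $98,000 = $120,720
Tax = $120,720 × 0.02 = $2,414.4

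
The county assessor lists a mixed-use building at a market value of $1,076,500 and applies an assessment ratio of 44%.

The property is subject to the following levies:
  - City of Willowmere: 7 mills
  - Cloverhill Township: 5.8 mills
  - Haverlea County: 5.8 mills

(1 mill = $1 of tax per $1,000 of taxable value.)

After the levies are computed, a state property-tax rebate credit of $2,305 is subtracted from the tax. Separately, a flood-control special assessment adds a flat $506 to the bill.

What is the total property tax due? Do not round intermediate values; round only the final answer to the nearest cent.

$7,011.08

Assessed value = $1,076,500 × 0.44 = $473,660
City of Willowmere: $473,660 × 0.007 = $3,315.62
Cloverhill Township: $473,660 × 0.0058 = $2,747.228
Haverlea County: $473,660 × 0.0058 = $2,747.228
Levies subtotal = $8,810.076
After credit = $8,810.076 − $2,305 = $6,505.076
Total = $6,505.076 + $506 = $7,011.076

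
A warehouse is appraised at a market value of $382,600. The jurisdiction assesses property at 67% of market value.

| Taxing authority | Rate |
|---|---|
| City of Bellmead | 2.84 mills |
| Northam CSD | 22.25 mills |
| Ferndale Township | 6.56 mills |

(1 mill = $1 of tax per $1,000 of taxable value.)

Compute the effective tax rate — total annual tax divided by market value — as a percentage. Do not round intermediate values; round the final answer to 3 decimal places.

Assessed value = $382,600 × 0.67 = $256,342
City of Bellmead: $256,342 × 0.00284 = $728.01128
Northam CSD: $256,342 × 0.02225 = $5,703.6095
Ferndale Township: $256,342 × 0.00656 = $1,681.60352
Total tax = $8,113.2243
Effective rate = $8,113.2243 ÷ $382,600 = 2.121% of market value

2.121%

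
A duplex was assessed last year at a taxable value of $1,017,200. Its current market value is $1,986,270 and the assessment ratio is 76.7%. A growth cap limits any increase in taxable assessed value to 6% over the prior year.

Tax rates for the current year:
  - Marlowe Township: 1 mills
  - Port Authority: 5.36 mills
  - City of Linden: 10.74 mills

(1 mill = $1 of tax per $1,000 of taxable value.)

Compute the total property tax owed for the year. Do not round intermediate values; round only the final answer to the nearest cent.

$18,437.77

Uncapped assessed value = $1,986,270 × 0.767 = $1,523,469.09
Cap limit = $1,017,200 × 1.06 = $1,078,232
Taxable assessed value = min($1,523,469.09, $1,078,232) = $1,078,232 (cap binds)
Marlowe Township: $1,078,232 × 0.001 = $1,078.232
Port Authority: $1,078,232 × 0.00536 = $5,779.32352
City of Linden: $1,078,232 × 0.01074 = $11,580.21168
Total = $18,437.7672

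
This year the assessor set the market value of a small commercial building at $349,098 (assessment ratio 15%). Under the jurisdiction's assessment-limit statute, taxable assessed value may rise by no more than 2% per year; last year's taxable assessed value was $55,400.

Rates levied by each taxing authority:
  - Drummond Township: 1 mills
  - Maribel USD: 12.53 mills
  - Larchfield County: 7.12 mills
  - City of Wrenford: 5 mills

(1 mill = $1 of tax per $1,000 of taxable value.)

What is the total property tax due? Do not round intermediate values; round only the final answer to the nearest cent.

Uncapped assessed value = $349,098 × 0.15 = $52,364.7
Cap limit = $55,400 × 1.02 = $56,508
Taxable assessed value = min($52,364.7, $56,508) = $52,364.7 (cap does not bind)
Drummond Township: $52,364.7 × 0.001 = $52.3647
Maribel USD: $52,364.7 × 0.01253 = $656.129691
Larchfield County: $52,364.7 × 0.00712 = $372.836664
City of Wrenford: $52,364.7 × 0.005 = $261.8235
Total = $1,343.154555

$1,343.15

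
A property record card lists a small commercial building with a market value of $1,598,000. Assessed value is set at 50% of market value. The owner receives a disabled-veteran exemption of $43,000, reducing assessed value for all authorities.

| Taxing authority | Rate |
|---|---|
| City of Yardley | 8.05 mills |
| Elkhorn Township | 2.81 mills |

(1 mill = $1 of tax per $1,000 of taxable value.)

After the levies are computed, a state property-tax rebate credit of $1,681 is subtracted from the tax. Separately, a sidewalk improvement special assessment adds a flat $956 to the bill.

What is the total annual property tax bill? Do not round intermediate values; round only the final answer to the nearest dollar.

Assessed value = $1,598,000 × 0.5 = $799,000
Taxable value = $799,000 − $43,000 = $756,000
City of Yardley: $756,000 × 0.00805 = $6,085.8
Elkhorn Township: $756,000 × 0.00281 = $2,124.36
Levies subtotal = $8,210.16
After credit = $8,210.16 − $1,681 = $6,529.16
Total = $6,529.16 + $956 = $7,485.16

$7,485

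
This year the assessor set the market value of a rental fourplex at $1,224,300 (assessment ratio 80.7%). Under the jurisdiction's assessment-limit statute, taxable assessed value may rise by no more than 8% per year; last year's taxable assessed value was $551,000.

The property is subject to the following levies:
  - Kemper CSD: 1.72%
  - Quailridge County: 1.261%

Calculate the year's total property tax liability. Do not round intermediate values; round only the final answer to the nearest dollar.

Uncapped assessed value = $1,224,300 × 0.807 = $988,010.1
Cap limit = $551,000 × 1.08 = $595,080
Taxable assessed value = min($988,010.1, $595,080) = $595,080 (cap binds)
Kemper CSD: $595,080 × 0.0172 = $10,235.376
Quailridge County: $595,080 × 0.01261 = $7,503.9588
Total = $17,739.3348

$17,739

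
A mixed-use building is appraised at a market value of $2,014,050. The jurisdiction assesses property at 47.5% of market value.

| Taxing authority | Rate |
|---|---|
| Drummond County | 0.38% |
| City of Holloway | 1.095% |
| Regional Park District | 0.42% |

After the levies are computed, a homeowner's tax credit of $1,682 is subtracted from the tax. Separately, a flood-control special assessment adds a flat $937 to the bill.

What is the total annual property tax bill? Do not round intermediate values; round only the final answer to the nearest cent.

Assessed value = $2,014,050 × 0.475 = $956,673.75
Drummond County: $956,673.75 × 0.0038 = $3,635.36025
City of Holloway: $956,673.75 × 0.01095 = $10,475.5775625
Regional Park District: $956,673.75 × 0.0042 = $4,018.02975
Levies subtotal = $18,128.9675625
After credit = $18,128.9675625 − $1,682 = $16,446.9675625
Total = $16,446.9675625 + $937 = $17,383.9675625

$17,383.97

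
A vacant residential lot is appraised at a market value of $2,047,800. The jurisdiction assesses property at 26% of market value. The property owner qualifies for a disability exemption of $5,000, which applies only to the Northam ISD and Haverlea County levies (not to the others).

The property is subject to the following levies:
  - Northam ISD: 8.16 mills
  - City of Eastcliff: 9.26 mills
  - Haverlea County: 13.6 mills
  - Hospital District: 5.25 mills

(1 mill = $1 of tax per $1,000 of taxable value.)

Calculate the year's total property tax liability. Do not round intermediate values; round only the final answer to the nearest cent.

$19,202.36

Assessed value = $2,047,800 × 0.26 = $532,428
Northam ISD: ($532,428 − $5,000) × 0.00816 = $527,428 × 0.00816 = $4,303.81248
City of Eastcliff: $532,428 × 0.00926 = $4,930.28328
Haverlea County: ($532,428 − $5,000) × 0.0136 = $527,428 × 0.0136 = $7,173.0208
Hospital District: $532,428 × 0.00525 = $2,795.247
Total = $19,202.36356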